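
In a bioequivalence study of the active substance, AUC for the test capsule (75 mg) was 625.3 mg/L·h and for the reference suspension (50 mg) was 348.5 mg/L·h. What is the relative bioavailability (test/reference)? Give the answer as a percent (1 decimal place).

F_rel = (AUC_test/D_test) / (AUC_ref/D_ref)
      = (625.3/75) / (348.5/50)
      = 8.33733 / 6.97 = 1.1962 = 119.62%

F_rel = 119.6%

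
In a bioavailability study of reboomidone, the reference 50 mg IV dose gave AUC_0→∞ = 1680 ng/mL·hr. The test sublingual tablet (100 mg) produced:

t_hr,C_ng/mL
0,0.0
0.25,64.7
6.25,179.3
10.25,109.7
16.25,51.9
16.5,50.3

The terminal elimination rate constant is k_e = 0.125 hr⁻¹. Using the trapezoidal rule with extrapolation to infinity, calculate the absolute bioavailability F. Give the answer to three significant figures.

Trapezoidal AUC_0→16.5 (sublingual tablet):
  [0→0.25]: (0.0+64.7)/2 × 0.25 = 8.0875
  [0.25→6.25]: (64.7+179.3)/2 × 6 = 732.0
  [6.25→10.25]: (179.3+109.7)/2 × 4 = 578.0
  [10.25→16.25]: (109.7+51.9)/2 × 6 = 484.8
  [16.25→16.5]: (51.9+50.3)/2 × 0.25 = 12.775
  Sum = 1815.6625 ng/mL·hr
Tail: C_last/k_e = 50.3/0.125 = 402.400
AUC_0→∞ (sublingual tablet) = 1815.6625 + 402.400 = 2218.0625 ng/mL·hr
F = (AUC_ev/D_ev)/(AUC_iv/D_iv) = (2218.0625/100)/(1680/50) = 22.180625/33.6 = 0.6601

F = 0.660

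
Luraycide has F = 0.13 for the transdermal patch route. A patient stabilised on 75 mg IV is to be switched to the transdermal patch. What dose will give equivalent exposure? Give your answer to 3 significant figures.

D_transdermal = 577 mg

For equal systemic exposure: F × D_ev = D_iv
D_ev = D_iv / F = 75 / 0.13 = 576.923 mg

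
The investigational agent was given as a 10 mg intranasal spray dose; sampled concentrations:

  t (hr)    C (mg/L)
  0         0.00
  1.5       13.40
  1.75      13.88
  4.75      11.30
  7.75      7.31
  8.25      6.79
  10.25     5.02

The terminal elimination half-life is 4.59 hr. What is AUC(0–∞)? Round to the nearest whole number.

AUC = 128 mg/L·hr

Trapezoidal AUC_0→10.25:
  [0→1.5]: (0.00+13.40)/2 × 1.5 = 10.05
  [1.5→1.75]: (13.40+13.88)/2 × 0.25 = 3.41
  [1.75→4.75]: (13.88+11.30)/2 × 3 = 37.77
  [4.75→7.75]: (11.30+7.31)/2 × 3 = 27.915
  [7.75→8.25]: (7.31+6.79)/2 × 0.5 = 3.525
  [8.25→10.25]: (6.79+5.02)/2 × 2 = 11.81
  Sum = 94.48 mg/L·hr
k_e = ln2 / t½ = 0.693147 / 4.59 = 0.1510 hr^-1
Extrapolated tail: C_last / k_e = 5.02 / 0.151 = 33.245
AUC_0→∞ = 94.48 + 33.245 = 127.725 mg/L·hr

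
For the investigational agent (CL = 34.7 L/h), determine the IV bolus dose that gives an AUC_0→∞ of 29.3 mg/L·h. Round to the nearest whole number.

Dose = 1017 mg

Dose_iv = CL × AUC_0→∞
     = 34.7 × 29.3 = 1016.71 mg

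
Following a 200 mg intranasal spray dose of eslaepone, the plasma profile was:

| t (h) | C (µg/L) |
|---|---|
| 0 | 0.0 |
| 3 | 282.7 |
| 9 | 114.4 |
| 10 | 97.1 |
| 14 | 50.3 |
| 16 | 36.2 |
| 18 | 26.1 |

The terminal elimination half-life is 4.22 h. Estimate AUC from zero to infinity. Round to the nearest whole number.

AUC = 2324 µg/L·h

Trapezoidal AUC_0→18:
  [0→3]: (0.0+282.7)/2 × 3 = 424.05
  [3→9]: (282.7+114.4)/2 × 6 = 1191.3
  [9→10]: (114.4+97.1)/2 × 1 = 105.75
  [10→14]: (97.1+50.3)/2 × 4 = 294.8
  [14→16]: (50.3+36.2)/2 × 2 = 86.5
  [16→18]: (36.2+26.1)/2 × 2 = 62.3
  Sum = 2164.7 µg/L·h
k_e = ln2 / t½ = 0.693147 / 4.22 = 0.1643 h^-1
Extrapolated tail: C_last / k_e = 26.1 / 0.1643 = 158.856
AUC_0→∞ = 2164.7 + 158.856 = 2323.556 µg/L·h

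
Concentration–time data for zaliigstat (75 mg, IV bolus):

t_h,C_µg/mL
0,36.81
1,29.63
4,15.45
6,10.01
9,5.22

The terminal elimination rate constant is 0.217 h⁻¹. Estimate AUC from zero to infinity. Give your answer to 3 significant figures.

Trapezoidal AUC_0→9:
  [0→1]: (36.81+29.63)/2 × 1 = 33.22
  [1→4]: (29.63+15.45)/2 × 3 = 67.62
  [4→6]: (15.45+10.01)/2 × 2 = 25.46
  [6→9]: (10.01+5.22)/2 × 3 = 22.845
  Sum = 149.145 µg/mL·h
Extrapolated tail: C_last / k_e = 5.22 / 0.217 = 24.055
AUC_0→∞ = 149.145 + 24.055 = 173.2 µg/mL·h

AUC = 173 µg/mL·h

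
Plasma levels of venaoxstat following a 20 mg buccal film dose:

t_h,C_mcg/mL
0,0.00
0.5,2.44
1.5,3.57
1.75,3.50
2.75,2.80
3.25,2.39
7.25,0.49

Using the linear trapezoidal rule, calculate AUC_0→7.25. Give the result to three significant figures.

AUC = 14.7 mcg/mL·h

Trapezoidal AUC_0→7.25:
  [0→0.5]: (0.00+2.44)/2 × 0.5 = 0.61
  [0.5→1.5]: (2.44+3.57)/2 × 1 = 3.005
  [1.5→1.75]: (3.57+3.50)/2 × 0.25 = 0.88375
  [1.75→2.75]: (3.50+2.80)/2 × 1 = 3.15
  [2.75→3.25]: (2.80+2.39)/2 × 0.5 = 1.2975
  [3.25→7.25]: (2.39+0.49)/2 × 4 = 5.76
  Sum = 14.70625 mcg/mL·h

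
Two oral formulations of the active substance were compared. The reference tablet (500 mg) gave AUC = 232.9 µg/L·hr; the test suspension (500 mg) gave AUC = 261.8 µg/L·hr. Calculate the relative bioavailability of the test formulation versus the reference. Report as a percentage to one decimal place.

F_rel = 112.4%

F_rel = (AUC_test/D_test) / (AUC_ref/D_ref)
      = (261.8/500) / (232.9/500)
      = 0.5236 / 0.4658 = 1.1241 = 112.41%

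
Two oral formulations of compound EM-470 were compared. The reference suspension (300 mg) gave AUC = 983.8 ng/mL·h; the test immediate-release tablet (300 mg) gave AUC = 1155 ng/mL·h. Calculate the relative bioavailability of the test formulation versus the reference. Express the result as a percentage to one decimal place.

F_rel = 117.4%

F_rel = (AUC_test/D_test) / (AUC_ref/D_ref)
      = (1155/300) / (983.8/300)
      = 3.85 / 3.27933 = 1.1740 = 117.40%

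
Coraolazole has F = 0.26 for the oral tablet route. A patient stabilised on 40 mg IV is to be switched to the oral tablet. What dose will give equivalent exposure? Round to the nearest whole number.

D_oral = 154 mg

For equal systemic exposure: F × D_ev = D_iv
D_ev = D_iv / F = 40 / 0.26 = 153.846 mg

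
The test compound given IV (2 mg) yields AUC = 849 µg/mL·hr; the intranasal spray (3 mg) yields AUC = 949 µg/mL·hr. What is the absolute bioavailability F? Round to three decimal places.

F = (AUC_ev / D_ev) / (AUC_iv / D_iv)
  = (949/3) / (849/2)
  = 316.333 / 424.5 = 0.7452

F = 0.745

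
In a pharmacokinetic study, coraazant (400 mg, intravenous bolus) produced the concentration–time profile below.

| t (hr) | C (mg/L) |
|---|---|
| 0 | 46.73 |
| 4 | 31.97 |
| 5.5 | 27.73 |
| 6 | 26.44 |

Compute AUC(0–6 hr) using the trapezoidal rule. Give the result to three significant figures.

AUC = 216 mg/L·hr

Trapezoidal AUC_0→6:
  [0→4]: (46.73+31.97)/2 × 4 = 157.4
  [4→5.5]: (31.97+27.73)/2 × 1.5 = 44.775
  [5.5→6]: (27.73+26.44)/2 × 0.5 = 13.5425
  Sum = 215.7175 mg/L·hr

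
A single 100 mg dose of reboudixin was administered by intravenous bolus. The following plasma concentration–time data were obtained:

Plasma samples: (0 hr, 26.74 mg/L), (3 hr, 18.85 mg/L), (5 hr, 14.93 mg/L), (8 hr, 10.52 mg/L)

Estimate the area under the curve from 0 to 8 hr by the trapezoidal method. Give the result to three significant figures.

AUC = 140 mg/L·hr

Trapezoidal AUC_0→8:
  [0→3]: (26.74+18.85)/2 × 3 = 68.385
  [3→5]: (18.85+14.93)/2 × 2 = 33.78
  [5→8]: (14.93+10.52)/2 × 3 = 38.175
  Sum = 140.34 mg/L·hr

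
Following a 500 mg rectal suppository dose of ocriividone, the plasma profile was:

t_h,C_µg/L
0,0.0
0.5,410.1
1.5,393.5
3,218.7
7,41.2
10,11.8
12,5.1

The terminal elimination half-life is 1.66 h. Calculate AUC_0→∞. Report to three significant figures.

Trapezoidal AUC_0→12:
  [0→0.5]: (0.0+410.1)/2 × 0.5 = 102.525
  [0.5→1.5]: (410.1+393.5)/2 × 1 = 401.8
  [1.5→3]: (393.5+218.7)/2 × 1.5 = 459.15
  [3→7]: (218.7+41.2)/2 × 4 = 519.8
  [7→10]: (41.2+11.8)/2 × 3 = 79.5
  [10→12]: (11.8+5.1)/2 × 2 = 16.9
  Sum = 1579.675 µg/L·h
k_e = ln2 / t½ = 0.693147 / 1.66 = 0.4176 h^-1
Extrapolated tail: C_last / k_e = 5.1 / 0.4176 = 12.213
AUC_0→∞ = 1579.675 + 12.213 = 1591.888 µg/L·h

AUC = 1590 µg/L·h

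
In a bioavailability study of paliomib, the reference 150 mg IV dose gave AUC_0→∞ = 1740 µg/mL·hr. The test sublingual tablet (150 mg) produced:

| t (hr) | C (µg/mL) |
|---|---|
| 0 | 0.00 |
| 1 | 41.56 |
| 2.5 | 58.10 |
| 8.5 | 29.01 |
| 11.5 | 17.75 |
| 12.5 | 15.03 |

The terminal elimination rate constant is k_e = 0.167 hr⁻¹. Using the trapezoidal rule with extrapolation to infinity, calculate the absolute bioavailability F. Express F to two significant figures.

F = 0.31

Trapezoidal AUC_0→12.5 (sublingual tablet):
  [0→1]: (0.00+41.56)/2 × 1 = 20.78
  [1→2.5]: (41.56+58.10)/2 × 1.5 = 74.745
  [2.5→8.5]: (58.10+29.01)/2 × 6 = 261.33
  [8.5→11.5]: (29.01+17.75)/2 × 3 = 70.14
  [11.5→12.5]: (17.75+15.03)/2 × 1 = 16.39
  Sum = 443.385 µg/mL·hr
Tail: C_last/k_e = 15.03/0.167 = 90.000
AUC_0→∞ (sublingual tablet) = 443.385 + 90.000 = 533.385 µg/mL·hr
F = (AUC_ev/D_ev)/(AUC_iv/D_iv) = (533.385/150)/(1740/150) = 3.5559/11.6 = 0.3065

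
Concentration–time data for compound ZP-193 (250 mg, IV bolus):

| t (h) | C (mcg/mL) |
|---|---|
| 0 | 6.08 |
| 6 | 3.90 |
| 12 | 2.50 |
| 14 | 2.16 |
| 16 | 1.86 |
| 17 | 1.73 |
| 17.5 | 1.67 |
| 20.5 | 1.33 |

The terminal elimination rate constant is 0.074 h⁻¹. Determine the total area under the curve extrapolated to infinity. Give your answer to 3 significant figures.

AUC = 82.9 mcg/mL·h

Trapezoidal AUC_0→20.5:
  [0→6]: (6.08+3.90)/2 × 6 = 29.94
  [6→12]: (3.90+2.50)/2 × 6 = 19.2
  [12→14]: (2.50+2.16)/2 × 2 = 4.66
  [14→16]: (2.16+1.86)/2 × 2 = 4.02
  [16→17]: (1.86+1.73)/2 × 1 = 1.795
  [17→17.5]: (1.73+1.67)/2 × 0.5 = 0.85
  [17.5→20.5]: (1.67+1.33)/2 × 3 = 4.5
  Sum = 64.965 mcg/mL·h
Extrapolated tail: C_last / k_e = 1.33 / 0.074 = 17.973
AUC_0→∞ = 64.965 + 17.973 = 82.938 mcg/mL·h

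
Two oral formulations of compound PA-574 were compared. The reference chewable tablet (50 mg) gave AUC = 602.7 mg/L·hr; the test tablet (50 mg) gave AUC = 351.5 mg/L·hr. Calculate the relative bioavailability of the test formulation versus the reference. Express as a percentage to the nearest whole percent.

F_rel = (AUC_test/D_test) / (AUC_ref/D_ref)
      = (351.5/50) / (602.7/50)
      = 7.03 / 12.054 = 0.5832 = 58.32%

F_rel = 58%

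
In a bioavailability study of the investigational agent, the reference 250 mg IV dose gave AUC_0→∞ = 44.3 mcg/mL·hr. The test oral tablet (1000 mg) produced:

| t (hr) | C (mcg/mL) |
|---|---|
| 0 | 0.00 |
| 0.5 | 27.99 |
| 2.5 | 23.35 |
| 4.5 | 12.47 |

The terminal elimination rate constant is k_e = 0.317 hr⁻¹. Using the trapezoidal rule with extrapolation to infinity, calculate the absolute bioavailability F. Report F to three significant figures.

F = 0.753

Trapezoidal AUC_0→4.5 (oral tablet):
  [0→0.5]: (0.00+27.99)/2 × 0.5 = 6.9975
  [0.5→2.5]: (27.99+23.35)/2 × 2 = 51.34
  [2.5→4.5]: (23.35+12.47)/2 × 2 = 35.82
  Sum = 94.1575 mcg/mL·hr
Tail: C_last/k_e = 12.47/0.317 = 39.338
AUC_0→∞ (oral tablet) = 94.1575 + 39.338 = 133.4955 mcg/mL·hr
F = (AUC_ev/D_ev)/(AUC_iv/D_iv) = (133.4955/1000)/(44.3/250) = 0.1334955/0.1772 = 0.7534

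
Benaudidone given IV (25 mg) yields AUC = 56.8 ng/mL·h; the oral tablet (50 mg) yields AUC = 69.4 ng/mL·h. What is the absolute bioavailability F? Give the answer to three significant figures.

F = 0.611

F = (AUC_ev / D_ev) / (AUC_iv / D_iv)
  = (69.4/50) / (56.8/25)
  = 1.388 / 2.272 = 0.6109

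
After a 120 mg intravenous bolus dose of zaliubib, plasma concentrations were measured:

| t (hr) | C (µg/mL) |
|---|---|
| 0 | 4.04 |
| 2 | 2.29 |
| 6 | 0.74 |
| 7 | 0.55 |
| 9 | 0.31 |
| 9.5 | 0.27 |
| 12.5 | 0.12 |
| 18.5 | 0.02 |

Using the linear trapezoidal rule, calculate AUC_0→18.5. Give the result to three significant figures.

AUC = 15.0 µg/mL·hr

Trapezoidal AUC_0→18.5:
  [0→2]: (4.04+2.29)/2 × 2 = 6.33
  [2→6]: (2.29+0.74)/2 × 4 = 6.06
  [6→7]: (0.74+0.55)/2 × 1 = 0.645
  [7→9]: (0.55+0.31)/2 × 2 = 0.86
  [9→9.5]: (0.31+0.27)/2 × 0.5 = 0.145
  [9.5→12.5]: (0.27+0.12)/2 × 3 = 0.585
  [12.5→18.5]: (0.12+0.02)/2 × 6 = 0.42
  Sum = 15.045 µg/mL·hr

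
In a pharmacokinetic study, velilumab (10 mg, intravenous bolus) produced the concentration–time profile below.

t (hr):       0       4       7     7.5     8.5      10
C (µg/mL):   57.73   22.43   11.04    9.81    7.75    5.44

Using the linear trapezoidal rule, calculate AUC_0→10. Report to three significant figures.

Trapezoidal AUC_0→10:
  [0→4]: (57.73+22.43)/2 × 4 = 160.32
  [4→7]: (22.43+11.04)/2 × 3 = 50.205
  [7→7.5]: (11.04+9.81)/2 × 0.5 = 5.2125
  [7.5→8.5]: (9.81+7.75)/2 × 1 = 8.78
  [8.5→10]: (7.75+5.44)/2 × 1.5 = 9.8925
  Sum = 234.41 µg/mL·hr

AUC = 234 µg/mL·hr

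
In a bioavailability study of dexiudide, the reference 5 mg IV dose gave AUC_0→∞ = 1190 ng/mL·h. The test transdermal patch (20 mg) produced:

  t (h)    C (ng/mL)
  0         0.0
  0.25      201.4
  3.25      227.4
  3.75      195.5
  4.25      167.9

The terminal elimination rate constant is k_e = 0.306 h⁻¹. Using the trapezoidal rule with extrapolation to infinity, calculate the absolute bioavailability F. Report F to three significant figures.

F = 0.297

Trapezoidal AUC_0→4.25 (transdermal patch):
  [0→0.25]: (0.0+201.4)/2 × 0.25 = 25.175
  [0.25→3.25]: (201.4+227.4)/2 × 3 = 643.2
  [3.25→3.75]: (227.4+195.5)/2 × 0.5 = 105.725
  [3.75→4.25]: (195.5+167.9)/2 × 0.5 = 90.85
  Sum = 864.95 ng/mL·h
Tail: C_last/k_e = 167.9/0.306 = 548.693
AUC_0→∞ (transdermal patch) = 864.95 + 548.693 = 1413.643 ng/mL·h
F = (AUC_ev/D_ev)/(AUC_iv/D_iv) = (1413.643/20)/(1190/5) = 70.68215/238 = 0.2970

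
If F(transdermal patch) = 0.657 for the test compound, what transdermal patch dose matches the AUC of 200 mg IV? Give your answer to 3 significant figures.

For equal systemic exposure: F × D_ev = D_iv
D_ev = D_iv / F = 200 / 0.657 = 304.414 mg

D_transdermal = 304 mg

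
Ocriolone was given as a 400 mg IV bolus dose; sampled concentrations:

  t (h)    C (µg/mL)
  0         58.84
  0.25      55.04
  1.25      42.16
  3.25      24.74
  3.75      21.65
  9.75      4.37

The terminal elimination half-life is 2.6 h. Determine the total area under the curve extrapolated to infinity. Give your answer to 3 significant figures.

AUC = 236 µg/mL·h

Trapezoidal AUC_0→9.75:
  [0→0.25]: (58.84+55.04)/2 × 0.25 = 14.235
  [0.25→1.25]: (55.04+42.16)/2 × 1 = 48.6
  [1.25→3.25]: (42.16+24.74)/2 × 2 = 66.9
  [3.25→3.75]: (24.74+21.65)/2 × 0.5 = 11.5975
  [3.75→9.75]: (21.65+4.37)/2 × 6 = 78.06
  Sum = 219.3925 µg/mL·h
k_e = ln2 / t½ = 0.693147 / 2.6 = 0.2666 h^-1
Extrapolated tail: C_last / k_e = 4.37 / 0.2666 = 16.392
AUC_0→∞ = 219.3925 + 16.392 = 235.7845 µg/mL·h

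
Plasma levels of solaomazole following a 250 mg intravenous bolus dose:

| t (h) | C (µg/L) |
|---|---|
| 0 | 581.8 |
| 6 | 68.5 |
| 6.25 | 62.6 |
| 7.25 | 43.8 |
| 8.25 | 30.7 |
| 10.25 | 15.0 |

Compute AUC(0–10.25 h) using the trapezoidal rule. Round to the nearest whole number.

Trapezoidal AUC_0→10.25:
  [0→6]: (581.8+68.5)/2 × 6 = 1950.9
  [6→6.25]: (68.5+62.6)/2 × 0.25 = 16.3875
  [6.25→7.25]: (62.6+43.8)/2 × 1 = 53.2
  [7.25→8.25]: (43.8+30.7)/2 × 1 = 37.25
  [8.25→10.25]: (30.7+15.0)/2 × 2 = 45.7
  Sum = 2103.4375 µg/L·h

AUC = 2103 µg/L·h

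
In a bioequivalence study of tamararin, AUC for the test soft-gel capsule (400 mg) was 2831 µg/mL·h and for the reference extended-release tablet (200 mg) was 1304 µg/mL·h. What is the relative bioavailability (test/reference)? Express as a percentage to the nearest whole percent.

F_rel = (AUC_test/D_test) / (AUC_ref/D_ref)
      = (2831/400) / (1304/200)
      = 7.0775 / 6.52 = 1.0855 = 108.55%

F_rel = 109%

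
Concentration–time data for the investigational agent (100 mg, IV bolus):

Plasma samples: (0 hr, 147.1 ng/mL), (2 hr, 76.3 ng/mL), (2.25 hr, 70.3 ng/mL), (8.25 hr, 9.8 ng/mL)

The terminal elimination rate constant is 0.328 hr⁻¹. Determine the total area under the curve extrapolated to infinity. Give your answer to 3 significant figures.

AUC = 512 ng/mL·hr

Trapezoidal AUC_0→8.25:
  [0→2]: (147.1+76.3)/2 × 2 = 223.4
  [2→2.25]: (76.3+70.3)/2 × 0.25 = 18.325
  [2.25→8.25]: (70.3+9.8)/2 × 6 = 240.3
  Sum = 482.025 ng/mL·hr
Extrapolated tail: C_last / k_e = 9.8 / 0.328 = 29.878
AUC_0→∞ = 482.025 + 29.878 = 511.903 ng/mL·hr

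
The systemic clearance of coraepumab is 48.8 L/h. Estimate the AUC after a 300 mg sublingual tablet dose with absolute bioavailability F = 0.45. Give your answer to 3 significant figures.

AUC_0→∞ = F × Dose / CL
        = 0.45 × 300 / 48.8 = 2.76639 mg/L·h

AUC = 2.77 mg/L·h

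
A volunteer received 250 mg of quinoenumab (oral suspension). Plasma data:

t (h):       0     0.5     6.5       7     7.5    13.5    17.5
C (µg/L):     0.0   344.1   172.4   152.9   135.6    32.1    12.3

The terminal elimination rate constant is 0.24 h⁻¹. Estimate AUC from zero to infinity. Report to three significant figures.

Trapezoidal AUC_0→17.5:
  [0→0.5]: (0.0+344.1)/2 × 0.5 = 86.025
  [0.5→6.5]: (344.1+172.4)/2 × 6 = 1549.5
  [6.5→7]: (172.4+152.9)/2 × 0.5 = 81.325
  [7→7.5]: (152.9+135.6)/2 × 0.5 = 72.125
  [7.5→13.5]: (135.6+32.1)/2 × 6 = 503.1
  [13.5→17.5]: (32.1+12.3)/2 × 4 = 88.8
  Sum = 2380.875 µg/L·h
Extrapolated tail: C_last / k_e = 12.3 / 0.24 = 51.250
AUC_0→∞ = 2380.875 + 51.250 = 2432.125 µg/L·h

AUC = 2430 µg/L·h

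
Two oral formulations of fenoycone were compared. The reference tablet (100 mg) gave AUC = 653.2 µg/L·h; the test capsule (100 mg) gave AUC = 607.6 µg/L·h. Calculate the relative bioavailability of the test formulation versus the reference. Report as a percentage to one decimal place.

F_rel = 93.0%

F_rel = (AUC_test/D_test) / (AUC_ref/D_ref)
      = (607.6/100) / (653.2/100)
      = 6.076 / 6.532 = 0.9302 = 93.02%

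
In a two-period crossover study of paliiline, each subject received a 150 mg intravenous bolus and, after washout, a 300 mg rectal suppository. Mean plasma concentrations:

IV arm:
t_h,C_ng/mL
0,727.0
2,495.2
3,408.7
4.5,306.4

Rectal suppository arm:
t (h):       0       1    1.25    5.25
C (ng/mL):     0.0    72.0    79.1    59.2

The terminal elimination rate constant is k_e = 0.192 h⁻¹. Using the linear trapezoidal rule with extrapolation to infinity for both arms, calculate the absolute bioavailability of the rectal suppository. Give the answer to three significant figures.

Trapezoidal AUC_0→4.5 (IV):
  [0→2]: (727.0+495.2)/2 × 2 = 1222.2
  [2→3]: (495.2+408.7)/2 × 1 = 451.95
  [3→4.5]: (408.7+306.4)/2 × 1.5 = 536.325
  Sum = 2210.475 ng/mL·h
IV tail: 306.4/0.192 = 1595.833; AUC_iv,0→∞ = 2210.475 + 1595.833 = 3806.308 ng/mL·h
Trapezoidal AUC_0→5.25 (rectal suppository):
  [0→1]: (0.0+72.0)/2 × 1 = 36.0
  [1→1.25]: (72.0+79.1)/2 × 0.25 = 18.8875
  [1.25→5.25]: (79.1+59.2)/2 × 4 = 276.6
  Sum = 331.4875 ng/mL·h
rectal suppository tail: 59.2/0.192 = 308.333; AUC_ev,0→∞ = 331.4875 + 308.333 = 639.8205 ng/mL·h
F = (AUC_ev/D_ev)/(AUC_iv/D_iv) = (639.8205/300)/(3806.308/150) = 2.132735/25.3754 = 0.0840

F = 0.0840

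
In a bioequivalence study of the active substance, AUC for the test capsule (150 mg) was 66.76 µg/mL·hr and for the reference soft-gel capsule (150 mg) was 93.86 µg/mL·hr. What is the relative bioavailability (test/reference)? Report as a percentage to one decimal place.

F_rel = 71.1%

F_rel = (AUC_test/D_test) / (AUC_ref/D_ref)
      = (66.76/150) / (93.86/150)
      = 0.445067 / 0.625733 = 0.7113 = 71.13%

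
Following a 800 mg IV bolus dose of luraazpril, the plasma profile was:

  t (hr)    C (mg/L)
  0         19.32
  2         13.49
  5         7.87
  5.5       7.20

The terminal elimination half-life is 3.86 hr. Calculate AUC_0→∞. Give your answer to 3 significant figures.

Trapezoidal AUC_0→5.5:
  [0→2]: (19.32+13.49)/2 × 2 = 32.81
  [2→5]: (13.49+7.87)/2 × 3 = 32.04
  [5→5.5]: (7.87+7.20)/2 × 0.5 = 3.7675
  Sum = 68.6175 mg/L·hr
k_e = ln2 / t½ = 0.693147 / 3.86 = 0.1796 hr^-1
Extrapolated tail: C_last / k_e = 7.20 / 0.1796 = 40.089
AUC_0→∞ = 68.6175 + 40.089 = 108.7065 mg/L·hr

AUC = 109 mg/L·hr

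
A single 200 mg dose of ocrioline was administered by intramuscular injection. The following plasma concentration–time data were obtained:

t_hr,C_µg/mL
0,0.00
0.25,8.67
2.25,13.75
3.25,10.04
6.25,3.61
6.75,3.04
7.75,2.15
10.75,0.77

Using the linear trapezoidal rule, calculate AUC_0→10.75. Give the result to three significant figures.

AUC = 64.5 µg/mL·hr

Trapezoidal AUC_0→10.75:
  [0→0.25]: (0.00+8.67)/2 × 0.25 = 1.08375
  [0.25→2.25]: (8.67+13.75)/2 × 2 = 22.42
  [2.25→3.25]: (13.75+10.04)/2 × 1 = 11.895
  [3.25→6.25]: (10.04+3.61)/2 × 3 = 20.475
  [6.25→6.75]: (3.61+3.04)/2 × 0.5 = 1.6625
  [6.75→7.75]: (3.04+2.15)/2 × 1 = 2.595
  [7.75→10.75]: (2.15+0.77)/2 × 3 = 4.38
  Sum = 64.51125 µg/mL·hr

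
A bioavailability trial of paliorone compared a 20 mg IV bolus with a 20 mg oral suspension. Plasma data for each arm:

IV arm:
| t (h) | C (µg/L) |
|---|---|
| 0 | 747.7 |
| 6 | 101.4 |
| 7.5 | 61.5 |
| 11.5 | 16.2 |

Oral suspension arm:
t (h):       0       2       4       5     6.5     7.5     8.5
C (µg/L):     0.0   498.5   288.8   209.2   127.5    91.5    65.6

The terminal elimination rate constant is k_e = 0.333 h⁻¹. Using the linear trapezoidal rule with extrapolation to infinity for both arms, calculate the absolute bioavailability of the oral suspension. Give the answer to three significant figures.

Trapezoidal AUC_0→11.5 (IV):
  [0→6]: (747.7+101.4)/2 × 6 = 2547.3
  [6→7.5]: (101.4+61.5)/2 × 1.5 = 122.175
  [7.5→11.5]: (61.5+16.2)/2 × 4 = 155.4
  Sum = 2824.875 µg/L·h
IV tail: 16.2/0.333 = 48.649; AUC_iv,0→∞ = 2824.875 + 48.649 = 2873.524 µg/L·h
Trapezoidal AUC_0→8.5 (oral suspension):
  [0→2]: (0.0+498.5)/2 × 2 = 498.5
  [2→4]: (498.5+288.8)/2 × 2 = 787.3
  [4→5]: (288.8+209.2)/2 × 1 = 249.0
  [5→6.5]: (209.2+127.5)/2 × 1.5 = 252.525
  [6.5→7.5]: (127.5+91.5)/2 × 1 = 109.5
  [7.5→8.5]: (91.5+65.6)/2 × 1 = 78.55
  Sum = 1975.375 µg/L·h
oral suspension tail: 65.6/0.333 = 196.997; AUC_ev,0→∞ = 1975.375 + 196.997 = 2172.372 µg/L·h
F = (AUC_ev/D_ev)/(AUC_iv/D_iv) = (2172.372/20)/(2873.524/20) = 108.6186/143.6762 = 0.7560

F = 0.756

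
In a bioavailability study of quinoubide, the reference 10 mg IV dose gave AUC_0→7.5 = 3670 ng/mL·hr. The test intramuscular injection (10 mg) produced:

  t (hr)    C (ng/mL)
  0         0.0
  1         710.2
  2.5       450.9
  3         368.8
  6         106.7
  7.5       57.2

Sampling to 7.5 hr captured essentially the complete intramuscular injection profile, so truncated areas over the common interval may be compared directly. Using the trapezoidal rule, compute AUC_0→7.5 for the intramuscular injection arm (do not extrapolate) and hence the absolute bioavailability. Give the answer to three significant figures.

Trapezoidal AUC_0→7.5 (intramuscular injection):
  [0→1]: (0.0+710.2)/2 × 1 = 355.1
  [1→2.5]: (710.2+450.9)/2 × 1.5 = 870.825
  [2.5→3]: (450.9+368.8)/2 × 0.5 = 204.925
  [3→6]: (368.8+106.7)/2 × 3 = 713.25
  [6→7.5]: (106.7+57.2)/2 × 1.5 = 122.925
  Sum = 2267.025 ng/mL·hr
F = (AUC_ev/D_ev)/(AUC_iv/D_iv) = (2267.025/10)/(3670/10) = 226.7025/367 = 0.6177

F = 0.618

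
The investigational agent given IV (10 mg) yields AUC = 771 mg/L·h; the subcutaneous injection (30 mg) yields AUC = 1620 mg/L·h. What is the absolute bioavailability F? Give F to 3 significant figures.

F = (AUC_ev / D_ev) / (AUC_iv / D_iv)
  = (1620/30) / (771/10)
  = 54 / 77.1 = 0.7004

F = 0.700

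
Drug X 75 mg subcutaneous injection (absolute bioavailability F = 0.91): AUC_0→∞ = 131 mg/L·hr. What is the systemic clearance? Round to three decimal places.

CL = F × Dose / AUC_0→∞
   = 0.91 × 75 / 131 = 0.520992 L/hr

CL = 0.521 L/hr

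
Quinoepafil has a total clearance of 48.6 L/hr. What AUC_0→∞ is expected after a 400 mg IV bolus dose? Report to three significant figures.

AUC = 8.23 mg/L·hr

AUC_0→∞ = Dose_iv / CL
        = 400 / 48.6 = 8.23045 mg/L·hr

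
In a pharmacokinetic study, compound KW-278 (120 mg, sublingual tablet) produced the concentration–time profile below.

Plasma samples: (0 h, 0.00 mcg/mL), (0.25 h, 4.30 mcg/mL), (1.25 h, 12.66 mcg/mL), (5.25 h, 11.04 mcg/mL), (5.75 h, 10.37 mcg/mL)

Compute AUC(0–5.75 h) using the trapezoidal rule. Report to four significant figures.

AUC = 61.77 mcg/mL·h

Trapezoidal AUC_0→5.75:
  [0→0.25]: (0.00+4.30)/2 × 0.25 = 0.5375
  [0.25→1.25]: (4.30+12.66)/2 × 1 = 8.48
  [1.25→5.25]: (12.66+11.04)/2 × 4 = 47.4
  [5.25→5.75]: (11.04+10.37)/2 × 0.5 = 5.3525
  Sum = 61.77 mcg/mL·h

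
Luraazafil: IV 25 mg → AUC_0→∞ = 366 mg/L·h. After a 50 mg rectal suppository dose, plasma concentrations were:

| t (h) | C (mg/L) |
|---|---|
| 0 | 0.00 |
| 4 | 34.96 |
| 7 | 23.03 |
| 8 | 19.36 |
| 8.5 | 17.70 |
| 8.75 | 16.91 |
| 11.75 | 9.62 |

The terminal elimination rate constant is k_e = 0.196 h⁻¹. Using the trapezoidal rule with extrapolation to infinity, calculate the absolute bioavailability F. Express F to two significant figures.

F = 0.38

Trapezoidal AUC_0→11.75 (rectal suppository):
  [0→4]: (0.00+34.96)/2 × 4 = 69.92
  [4→7]: (34.96+23.03)/2 × 3 = 86.985
  [7→8]: (23.03+19.36)/2 × 1 = 21.195
  [8→8.5]: (19.36+17.70)/2 × 0.5 = 9.265
  [8.5→8.75]: (17.70+16.91)/2 × 0.25 = 4.32625
  [8.75→11.75]: (16.91+9.62)/2 × 3 = 39.795
  Sum = 231.48625 mg/L·h
Tail: C_last/k_e = 9.62/0.196 = 49.082
AUC_0→∞ (rectal suppository) = 231.48625 + 49.082 = 280.56825 mg/L·h
F = (AUC_ev/D_ev)/(AUC_iv/D_iv) = (280.56825/50)/(366/25) = 5.611365/14.64 = 0.3833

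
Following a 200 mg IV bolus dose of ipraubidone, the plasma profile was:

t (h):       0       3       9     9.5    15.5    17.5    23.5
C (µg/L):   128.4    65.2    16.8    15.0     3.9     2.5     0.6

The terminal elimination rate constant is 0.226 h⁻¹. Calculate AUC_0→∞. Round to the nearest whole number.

Trapezoidal AUC_0→23.5:
  [0→3]: (128.4+65.2)/2 × 3 = 290.4
  [3→9]: (65.2+16.8)/2 × 6 = 246.0
  [9→9.5]: (16.8+15.0)/2 × 0.5 = 7.95
  [9.5→15.5]: (15.0+3.9)/2 × 6 = 56.7
  [15.5→17.5]: (3.9+2.5)/2 × 2 = 6.4
  [17.5→23.5]: (2.5+0.6)/2 × 6 = 9.3
  Sum = 616.75 µg/L·h
Extrapolated tail: C_last / k_e = 0.6 / 0.226 = 2.655
AUC_0→∞ = 616.75 + 2.655 = 619.405 µg/L·h

AUC = 619 µg/L·h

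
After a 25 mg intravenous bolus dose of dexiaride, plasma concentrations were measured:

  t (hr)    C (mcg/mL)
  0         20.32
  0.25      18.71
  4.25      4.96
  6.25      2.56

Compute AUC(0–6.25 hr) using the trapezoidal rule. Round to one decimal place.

AUC = 59.7 mcg/mL·hr

Trapezoidal AUC_0→6.25:
  [0→0.25]: (20.32+18.71)/2 × 0.25 = 4.87875
  [0.25→4.25]: (18.71+4.96)/2 × 4 = 47.34
  [4.25→6.25]: (4.96+2.56)/2 × 2 = 7.52
  Sum = 59.73875 mcg/mL·hr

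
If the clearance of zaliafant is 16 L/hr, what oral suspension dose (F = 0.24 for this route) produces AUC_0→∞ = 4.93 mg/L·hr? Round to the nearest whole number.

Dose = 329 mg

Dose = CL × AUC_0→∞ / F
     = 16 × 4.93 / 0.24 = 328.667 mg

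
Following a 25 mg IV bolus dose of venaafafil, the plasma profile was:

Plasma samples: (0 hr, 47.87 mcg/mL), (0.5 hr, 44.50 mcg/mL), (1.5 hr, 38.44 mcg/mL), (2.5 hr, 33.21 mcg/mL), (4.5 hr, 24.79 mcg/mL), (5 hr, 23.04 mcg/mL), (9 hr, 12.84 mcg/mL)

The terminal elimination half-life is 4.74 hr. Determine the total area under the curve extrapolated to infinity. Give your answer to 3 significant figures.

Trapezoidal AUC_0→9:
  [0→0.5]: (47.87+44.50)/2 × 0.5 = 23.0925
  [0.5→1.5]: (44.50+38.44)/2 × 1 = 41.47
  [1.5→2.5]: (38.44+33.21)/2 × 1 = 35.825
  [2.5→4.5]: (33.21+24.79)/2 × 2 = 58.0
  [4.5→5]: (24.79+23.04)/2 × 0.5 = 11.9575
  [5→9]: (23.04+12.84)/2 × 4 = 71.76
  Sum = 242.105 mcg/mL·hr
k_e = ln2 / t½ = 0.693147 / 4.74 = 0.1462 hr^-1
Extrapolated tail: C_last / k_e = 12.84 / 0.1462 = 87.825
AUC_0→∞ = 242.105 + 87.825 = 329.93 mcg/mL·hr

AUC = 330 mcg/mL·hr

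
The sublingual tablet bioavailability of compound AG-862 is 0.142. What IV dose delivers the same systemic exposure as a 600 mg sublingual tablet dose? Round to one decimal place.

Systemic exposure from an extravascular dose = F × D_ev, so the equivalent IV dose is F × D_ev.
D_iv = F × D_ev = 0.142 × 600 = 85.2 mg

D_iv = 85.2 mg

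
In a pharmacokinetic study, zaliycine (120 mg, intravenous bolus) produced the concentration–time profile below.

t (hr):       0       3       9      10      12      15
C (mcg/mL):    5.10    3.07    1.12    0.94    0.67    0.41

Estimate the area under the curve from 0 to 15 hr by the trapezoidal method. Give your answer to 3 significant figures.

AUC = 29.1 mcg/mL·hr

Trapezoidal AUC_0→15:
  [0→3]: (5.10+3.07)/2 × 3 = 12.255
  [3→9]: (3.07+1.12)/2 × 6 = 12.57
  [9→10]: (1.12+0.94)/2 × 1 = 1.03
  [10→12]: (0.94+0.67)/2 × 2 = 1.61
  [12→15]: (0.67+0.41)/2 × 3 = 1.62
  Sum = 29.085 mcg/mL·hr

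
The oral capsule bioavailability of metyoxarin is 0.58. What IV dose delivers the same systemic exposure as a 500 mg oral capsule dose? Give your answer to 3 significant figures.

Systemic exposure from an extravascular dose = F × D_ev, so the equivalent IV dose is F × D_ev.
D_iv = F × D_ev = 0.58 × 500 = 290 mg

D_iv = 290 mg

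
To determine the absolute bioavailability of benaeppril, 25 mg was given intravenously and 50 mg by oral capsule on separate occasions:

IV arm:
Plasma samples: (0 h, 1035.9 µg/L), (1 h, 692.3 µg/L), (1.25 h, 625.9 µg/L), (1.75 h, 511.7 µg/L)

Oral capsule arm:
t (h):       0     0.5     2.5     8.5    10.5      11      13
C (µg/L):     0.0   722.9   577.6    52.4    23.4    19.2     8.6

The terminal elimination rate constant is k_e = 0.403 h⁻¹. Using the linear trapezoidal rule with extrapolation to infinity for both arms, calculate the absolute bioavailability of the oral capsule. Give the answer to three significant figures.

F = 0.679

Trapezoidal AUC_0→1.75 (IV):
  [0→1]: (1035.9+692.3)/2 × 1 = 864.1
  [1→1.25]: (692.3+625.9)/2 × 0.25 = 164.775
  [1.25→1.75]: (625.9+511.7)/2 × 0.5 = 284.4
  Sum = 1313.275 µg/L·h
IV tail: 511.7/0.403 = 1269.727; AUC_iv,0→∞ = 1313.275 + 1269.727 = 2583.002 µg/L·h
Trapezoidal AUC_0→13 (oral capsule):
  [0→0.5]: (0.0+722.9)/2 × 0.5 = 180.725
  [0.5→2.5]: (722.9+577.6)/2 × 2 = 1300.5
  [2.5→8.5]: (577.6+52.4)/2 × 6 = 1890.0
  [8.5→10.5]: (52.4+23.4)/2 × 2 = 75.8
  [10.5→11]: (23.4+19.2)/2 × 0.5 = 10.65
  [11→13]: (19.2+8.6)/2 × 2 = 27.8
  Sum = 3485.475 µg/L·h
oral capsule tail: 8.6/0.403 = 21.340; AUC_ev,0→∞ = 3485.475 + 21.340 = 3506.815 µg/L·h
F = (AUC_ev/D_ev)/(AUC_iv/D_iv) = (3506.815/50)/(2583.002/25) = 70.1363/103.32008 = 0.6788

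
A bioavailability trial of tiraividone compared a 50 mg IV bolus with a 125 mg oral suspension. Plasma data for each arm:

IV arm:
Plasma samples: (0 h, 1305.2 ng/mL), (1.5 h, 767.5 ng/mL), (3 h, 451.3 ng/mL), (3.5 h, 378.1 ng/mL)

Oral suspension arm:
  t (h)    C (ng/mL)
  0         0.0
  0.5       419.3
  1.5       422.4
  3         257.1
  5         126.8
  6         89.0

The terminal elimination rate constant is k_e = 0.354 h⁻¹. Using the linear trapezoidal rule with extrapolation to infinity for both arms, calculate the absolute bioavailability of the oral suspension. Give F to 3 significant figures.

F = 0.190

Trapezoidal AUC_0→3.5 (IV):
  [0→1.5]: (1305.2+767.5)/2 × 1.5 = 1554.525
  [1.5→3]: (767.5+451.3)/2 × 1.5 = 914.1
  [3→3.5]: (451.3+378.1)/2 × 0.5 = 207.35
  Sum = 2675.975 ng/mL·h
IV tail: 378.1/0.354 = 1068.079; AUC_iv,0→∞ = 2675.975 + 1068.079 = 3744.054 ng/mL·h
Trapezoidal AUC_0→6 (oral suspension):
  [0→0.5]: (0.0+419.3)/2 × 0.5 = 104.825
  [0.5→1.5]: (419.3+422.4)/2 × 1 = 420.85
  [1.5→3]: (422.4+257.1)/2 × 1.5 = 509.625
  [3→5]: (257.1+126.8)/2 × 2 = 383.9
  [5→6]: (126.8+89.0)/2 × 1 = 107.9
  Sum = 1527.1 ng/mL·h
oral suspension tail: 89.0/0.354 = 251.412; AUC_ev,0→∞ = 1527.1 + 251.412 = 1778.512 ng/mL·h
F = (AUC_ev/D_ev)/(AUC_iv/D_iv) = (1778.512/125)/(3744.054/50) = 14.228096/74.88108 = 0.1900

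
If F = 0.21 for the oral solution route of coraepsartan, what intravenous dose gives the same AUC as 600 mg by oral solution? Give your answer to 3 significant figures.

Systemic exposure from an extravascular dose = F × D_ev, so the equivalent IV dose is F × D_ev.
D_iv = F × D_ev = 0.21 × 600 = 126 mg

D_iv = 126 mg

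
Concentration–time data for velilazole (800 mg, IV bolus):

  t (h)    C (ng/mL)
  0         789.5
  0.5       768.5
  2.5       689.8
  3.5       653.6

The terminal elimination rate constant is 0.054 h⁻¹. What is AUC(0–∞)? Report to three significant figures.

Trapezoidal AUC_0→3.5:
  [0→0.5]: (789.5+768.5)/2 × 0.5 = 389.5
  [0.5→2.5]: (768.5+689.8)/2 × 2 = 1458.3
  [2.5→3.5]: (689.8+653.6)/2 × 1 = 671.7
  Sum = 2519.5 ng/mL·h
Extrapolated tail: C_last / k_e = 653.6 / 0.054 = 12103.704
AUC_0→∞ = 2519.5 + 12103.704 = 14623.204 ng/mL·h

AUC = 14600 ng/mL·h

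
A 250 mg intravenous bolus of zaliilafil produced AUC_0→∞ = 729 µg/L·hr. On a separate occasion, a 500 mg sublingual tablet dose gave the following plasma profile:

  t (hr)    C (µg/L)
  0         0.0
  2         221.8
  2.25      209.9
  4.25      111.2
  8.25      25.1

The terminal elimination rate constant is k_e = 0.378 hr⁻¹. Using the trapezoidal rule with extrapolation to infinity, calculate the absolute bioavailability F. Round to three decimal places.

Trapezoidal AUC_0→8.25 (sublingual tablet):
  [0→2]: (0.0+221.8)/2 × 2 = 221.8
  [2→2.25]: (221.8+209.9)/2 × 0.25 = 53.9625
  [2.25→4.25]: (209.9+111.2)/2 × 2 = 321.1
  [4.25→8.25]: (111.2+25.1)/2 × 4 = 272.6
  Sum = 869.4625 µg/L·hr
Tail: C_last/k_e = 25.1/0.378 = 66.402
AUC_0→∞ (sublingual tablet) = 869.4625 + 66.402 = 935.8645 µg/L·hr
F = (AUC_ev/D_ev)/(AUC_iv/D_iv) = (935.8645/500)/(729/250) = 1.871729/2.916 = 0.6419

F = 0.642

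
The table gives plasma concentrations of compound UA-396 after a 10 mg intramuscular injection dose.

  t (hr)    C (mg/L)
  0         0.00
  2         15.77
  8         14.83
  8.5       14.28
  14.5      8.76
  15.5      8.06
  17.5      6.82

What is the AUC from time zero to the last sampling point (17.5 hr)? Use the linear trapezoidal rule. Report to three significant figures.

Trapezoidal AUC_0→17.5:
  [0→2]: (0.00+15.77)/2 × 2 = 15.77
  [2→8]: (15.77+14.83)/2 × 6 = 91.8
  [8→8.5]: (14.83+14.28)/2 × 0.5 = 7.2775
  [8.5→14.5]: (14.28+8.76)/2 × 6 = 69.12
  [14.5→15.5]: (8.76+8.06)/2 × 1 = 8.41
  [15.5→17.5]: (8.06+6.82)/2 × 2 = 14.88
  Sum = 207.2575 mg/L·hr

AUC = 207 mg/L·hr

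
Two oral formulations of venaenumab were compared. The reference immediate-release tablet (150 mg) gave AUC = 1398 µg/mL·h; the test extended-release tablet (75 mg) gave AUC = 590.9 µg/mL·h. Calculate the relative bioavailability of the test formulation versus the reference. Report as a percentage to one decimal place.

F_rel = 84.5%

F_rel = (AUC_test/D_test) / (AUC_ref/D_ref)
      = (590.9/75) / (1398/150)
      = 7.87867 / 9.32 = 0.8454 = 84.54%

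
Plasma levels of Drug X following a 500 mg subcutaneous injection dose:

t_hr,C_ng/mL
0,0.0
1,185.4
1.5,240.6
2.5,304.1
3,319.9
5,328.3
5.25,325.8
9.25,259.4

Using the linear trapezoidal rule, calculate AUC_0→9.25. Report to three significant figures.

Trapezoidal AUC_0→9.25:
  [0→1]: (0.0+185.4)/2 × 1 = 92.7
  [1→1.5]: (185.4+240.6)/2 × 0.5 = 106.5
  [1.5→2.5]: (240.6+304.1)/2 × 1 = 272.35
  [2.5→3]: (304.1+319.9)/2 × 0.5 = 156.0
  [3→5]: (319.9+328.3)/2 × 2 = 648.2
  [5→5.25]: (328.3+325.8)/2 × 0.25 = 81.7625
  [5.25→9.25]: (325.8+259.4)/2 × 4 = 1170.4
  Sum = 2527.9125 ng/mL·hr

AUC = 2530 ng/mL·hr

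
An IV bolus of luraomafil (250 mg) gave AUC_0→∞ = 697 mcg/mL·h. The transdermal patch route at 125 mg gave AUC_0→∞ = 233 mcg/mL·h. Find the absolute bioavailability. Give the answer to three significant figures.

F = (AUC_ev / D_ev) / (AUC_iv / D_iv)
  = (233/125) / (697/250)
  = 1.864 / 2.788 = 0.6686

F = 0.669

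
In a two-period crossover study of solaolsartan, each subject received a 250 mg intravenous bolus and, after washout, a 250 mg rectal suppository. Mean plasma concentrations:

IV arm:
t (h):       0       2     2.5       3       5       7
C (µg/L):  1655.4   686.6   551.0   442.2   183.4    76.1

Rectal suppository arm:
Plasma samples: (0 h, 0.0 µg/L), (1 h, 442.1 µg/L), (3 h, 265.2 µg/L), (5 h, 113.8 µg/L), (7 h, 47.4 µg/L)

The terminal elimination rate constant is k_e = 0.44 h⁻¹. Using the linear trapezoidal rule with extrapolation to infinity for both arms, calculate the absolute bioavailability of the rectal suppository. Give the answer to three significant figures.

F = 0.398

Trapezoidal AUC_0→7 (IV):
  [0→2]: (1655.4+686.6)/2 × 2 = 2342.0
  [2→2.5]: (686.6+551.0)/2 × 0.5 = 309.4
  [2.5→3]: (551.0+442.2)/2 × 0.5 = 248.3
  [3→5]: (442.2+183.4)/2 × 2 = 625.6
  [5→7]: (183.4+76.1)/2 × 2 = 259.5
  Sum = 3784.8 µg/L·h
IV tail: 76.1/0.44 = 172.955; AUC_iv,0→∞ = 3784.8 + 172.955 = 3957.755 µg/L·h
Trapezoidal AUC_0→7 (rectal suppository):
  [0→1]: (0.0+442.1)/2 × 1 = 221.05
  [1→3]: (442.1+265.2)/2 × 2 = 707.3
  [3→5]: (265.2+113.8)/2 × 2 = 379.0
  [5→7]: (113.8+47.4)/2 × 2 = 161.2
  Sum = 1468.55 µg/L·h
rectal suppository tail: 47.4/0.44 = 107.727; AUC_ev,0→∞ = 1468.55 + 107.727 = 1576.277 µg/L·h
F = (AUC_ev/D_ev)/(AUC_iv/D_iv) = (1576.277/250)/(3957.755/250) = 6.305108/15.83102 = 0.3983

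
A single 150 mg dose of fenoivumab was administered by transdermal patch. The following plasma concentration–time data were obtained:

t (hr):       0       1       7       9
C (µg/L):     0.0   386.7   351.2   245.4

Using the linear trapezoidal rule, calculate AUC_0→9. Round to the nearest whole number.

AUC = 3004 µg/L·hr

Trapezoidal AUC_0→9:
  [0→1]: (0.0+386.7)/2 × 1 = 193.35
  [1→7]: (386.7+351.2)/2 × 6 = 2213.7
  [7→9]: (351.2+245.4)/2 × 2 = 596.6
  Sum = 3003.65 µg/L·hr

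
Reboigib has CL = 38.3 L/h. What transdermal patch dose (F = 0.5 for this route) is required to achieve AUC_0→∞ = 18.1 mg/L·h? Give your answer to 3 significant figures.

Dose = CL × AUC_0→∞ / F
     = 38.3 × 18.1 / 0.5 = 1386.46 mg

Dose = 1390 mg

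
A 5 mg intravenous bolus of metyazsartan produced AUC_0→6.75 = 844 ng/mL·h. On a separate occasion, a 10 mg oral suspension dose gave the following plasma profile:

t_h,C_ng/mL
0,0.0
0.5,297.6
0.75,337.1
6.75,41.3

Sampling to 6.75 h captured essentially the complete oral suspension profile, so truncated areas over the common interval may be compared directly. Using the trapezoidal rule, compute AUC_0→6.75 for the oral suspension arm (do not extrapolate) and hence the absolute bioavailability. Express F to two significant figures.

F = 0.76

Trapezoidal AUC_0→6.75 (oral suspension):
  [0→0.5]: (0.0+297.6)/2 × 0.5 = 74.4
  [0.5→0.75]: (297.6+337.1)/2 × 0.25 = 79.3375
  [0.75→6.75]: (337.1+41.3)/2 × 6 = 1135.2
  Sum = 1288.9375 ng/mL·h
F = (AUC_ev/D_ev)/(AUC_iv/D_iv) = (1288.9375/10)/(844/5) = 128.89375/168.8 = 0.7636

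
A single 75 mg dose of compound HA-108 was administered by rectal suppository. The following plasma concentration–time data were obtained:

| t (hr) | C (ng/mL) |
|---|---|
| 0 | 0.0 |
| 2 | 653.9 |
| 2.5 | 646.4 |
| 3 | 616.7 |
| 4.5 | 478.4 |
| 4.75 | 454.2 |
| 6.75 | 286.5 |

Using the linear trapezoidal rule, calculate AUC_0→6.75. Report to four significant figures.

AUC = 2973 ng/mL·hr

Trapezoidal AUC_0→6.75:
  [0→2]: (0.0+653.9)/2 × 2 = 653.9
  [2→2.5]: (653.9+646.4)/2 × 0.5 = 325.075
  [2.5→3]: (646.4+616.7)/2 × 0.5 = 315.775
  [3→4.5]: (616.7+478.4)/2 × 1.5 = 821.325
  [4.5→4.75]: (478.4+454.2)/2 × 0.25 = 116.575
  [4.75→6.75]: (454.2+286.5)/2 × 2 = 740.7
  Sum = 2973.35 ng/mL·hr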